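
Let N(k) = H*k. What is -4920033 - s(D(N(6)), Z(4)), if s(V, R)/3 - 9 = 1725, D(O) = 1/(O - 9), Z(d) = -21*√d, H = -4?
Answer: -4925235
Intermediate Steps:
N(k) = -4*k
D(O) = 1/(-9 + O)
s(V, R) = 5202 (s(V, R) = 27 + 3*1725 = 27 + 5175 = 5202)
-4920033 - s(D(N(6)), Z(4)) = -4920033 - 1*5202 = -4920033 - 5202 = -4925235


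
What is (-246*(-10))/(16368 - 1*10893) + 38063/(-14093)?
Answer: -681279/302585 ≈ -2.2515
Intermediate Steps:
(-246*(-10))/(16368 - 1*10893) + 38063/(-14093) = 2460/(16368 - 10893) + 38063*(-1/14093) = 2460/5475 - 2239/829 = 2460*(1/5475) - 2239/829 = 164/365 - 2239/829 = -681279/302585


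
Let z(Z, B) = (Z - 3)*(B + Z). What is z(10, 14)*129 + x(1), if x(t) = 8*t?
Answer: 21680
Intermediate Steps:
z(Z, B) = (-3 + Z)*(B + Z)
z(10, 14)*129 + x(1) = (10² - 3*14 - 3*10 + 14*10)*129 + 8*1 = (100 - 42 - 30 + 140)*129 + 8 = 168*129 + 8 = 21672 + 8 = 21680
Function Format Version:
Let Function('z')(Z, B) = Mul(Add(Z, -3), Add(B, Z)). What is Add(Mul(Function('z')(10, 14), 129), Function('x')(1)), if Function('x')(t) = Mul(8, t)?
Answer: 21680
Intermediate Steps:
Function('z')(Z, B) = Mul(Add(-3, Z), Add(B, Z))
Add(Mul(Function('z')(10, 14), 129), Function('x')(1)) = Add(Mul(Add(Pow(10, 2), Mul(-3, 14), Mul(-3, 10), Mul(14, 10)), 129), Mul(8, 1)) = Add(Mul(Add(100, -42, -30, 140), 129), 8) = Add(Mul(168, 129), 8) = Add(21672, 8) = 21680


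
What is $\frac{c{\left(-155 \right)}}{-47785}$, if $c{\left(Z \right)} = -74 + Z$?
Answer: $\frac{229}{47785} \approx 0.0047923$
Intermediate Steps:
$\frac{c{\left(-155 \right)}}{-47785} = \frac{-74 - 155}{-47785} = \left(-229\right) \left(- \frac{1}{47785}\right) = \frac{229}{47785}$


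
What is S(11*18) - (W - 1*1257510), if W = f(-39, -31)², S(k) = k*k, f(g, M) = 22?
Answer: 1296230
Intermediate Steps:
S(k) = k²
W = 484 (W = 22² = 484)
S(11*18) - (W - 1*1257510) = (11*18)² - (484 - 1*1257510) = 198² - (484 - 1257510) = 39204 - 1*(-1257026) = 39204 + 1257026 = 1296230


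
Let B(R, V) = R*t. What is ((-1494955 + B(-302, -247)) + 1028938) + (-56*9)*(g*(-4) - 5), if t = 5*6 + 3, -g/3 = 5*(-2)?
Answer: -412983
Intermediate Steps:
g = 30 (g = -15*(-2) = -3*(-10) = 30)
t = 33 (t = 30 + 3 = 33)
B(R, V) = 33*R (B(R, V) = R*33 = 33*R)
((-1494955 + B(-302, -247)) + 1028938) + (-56*9)*(g*(-4) - 5) = ((-1494955 + 33*(-302)) + 1028938) + (-56*9)*(30*(-4) - 5) = ((-1494955 - 9966) + 1028938) - 504*(-120 - 5) = (-1504921 + 1028938) - 504*(-125) = -475983 + 63000 = -412983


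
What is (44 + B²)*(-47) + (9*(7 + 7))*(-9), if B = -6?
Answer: -4894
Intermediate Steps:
(44 + B²)*(-47) + (9*(7 + 7))*(-9) = (44 + (-6)²)*(-47) + (9*(7 + 7))*(-9) = (44 + 36)*(-47) + (9*14)*(-9) = 80*(-47) + 126*(-9) = -3760 - 1134 = -4894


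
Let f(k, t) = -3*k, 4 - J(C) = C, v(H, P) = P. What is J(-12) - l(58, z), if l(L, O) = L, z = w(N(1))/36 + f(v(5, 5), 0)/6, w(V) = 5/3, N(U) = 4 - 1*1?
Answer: -42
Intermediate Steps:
J(C) = 4 - C
N(U) = 3 (N(U) = 4 - 1 = 3)
w(V) = 5/3 (w(V) = 5*(⅓) = 5/3)
z = -265/108 (z = (5/3)/36 - 3*5/6 = (5/3)*(1/36) - 15*⅙ = 5/108 - 5/2 = -265/108 ≈ -2.4537)
J(-12) - l(58, z) = (4 - 1*(-12)) - 1*58 = (4 + 12) - 58 = 16 - 58 = -42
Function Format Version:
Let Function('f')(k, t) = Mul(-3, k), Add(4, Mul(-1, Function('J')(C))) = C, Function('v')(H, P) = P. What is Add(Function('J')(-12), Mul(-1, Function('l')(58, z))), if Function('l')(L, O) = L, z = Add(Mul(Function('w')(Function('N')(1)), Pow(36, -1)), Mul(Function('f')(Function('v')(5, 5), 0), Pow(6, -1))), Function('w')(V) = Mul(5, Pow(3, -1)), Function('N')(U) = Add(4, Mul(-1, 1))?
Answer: -42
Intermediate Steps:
Function('J')(C) = Add(4, Mul(-1, C))
Function('N')(U) = 3 (Function('N')(U) = Add(4, -1) = 3)
Function('w')(V) = Rational(5, 3) (Function('w')(V) = Mul(5, Rational(1, 3)) = Rational(5, 3))
z = Rational(-265, 108) (z = Add(Mul(Rational(5, 3), Pow(36, -1)), Mul(Mul(-3, 5), Pow(6, -1))) = Add(Mul(Rational(5, 3), Rational(1, 36)), Mul(-15, Rational(1, 6))) = Add(Rational(5, 108), Rational(-5, 2)) = Rational(-265, 108) ≈ -2.4537)
Add(Function('J')(-12), Mul(-1, Function('l')(58, z))) = Add(Add(4, Mul(-1, -12)), Mul(-1, 58)) = Add(Add(4, 12), -58) = Add(16, -58) = -42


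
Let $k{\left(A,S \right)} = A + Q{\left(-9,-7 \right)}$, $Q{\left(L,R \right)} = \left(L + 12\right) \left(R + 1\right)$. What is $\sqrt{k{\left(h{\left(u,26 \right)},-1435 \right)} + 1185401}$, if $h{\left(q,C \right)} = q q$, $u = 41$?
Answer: $6 \sqrt{32974} \approx 1089.5$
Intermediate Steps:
$h{\left(q,C \right)} = q^{2}$
$Q{\left(L,R \right)} = \left(1 + R\right) \left(12 + L\right)$ ($Q{\left(L,R \right)} = \left(12 + L\right) \left(1 + R\right) = \left(1 + R\right) \left(12 + L\right)$)
$k{\left(A,S \right)} = -18 + A$ ($k{\left(A,S \right)} = A + \left(12 - 9 + 12 \left(-7\right) - -63\right) = A + \left(12 - 9 - 84 + 63\right) = A - 18 = -18 + A$)
$\sqrt{k{\left(h{\left(u,26 \right)},-1435 \right)} + 1185401} = \sqrt{\left(-18 + 41^{2}\right) + 1185401} = \sqrt{\left(-18 + 1681\right) + 1185401} = \sqrt{1663 + 1185401} = \sqrt{1187064} = 6 \sqrt{32974}$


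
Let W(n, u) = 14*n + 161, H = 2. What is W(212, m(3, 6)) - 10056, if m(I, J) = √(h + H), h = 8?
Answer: -6927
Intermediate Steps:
m(I, J) = √10 (m(I, J) = √(8 + 2) = √10)
W(n, u) = 161 + 14*n
W(212, m(3, 6)) - 10056 = (161 + 14*212) - 10056 = (161 + 2968) - 10056 = 3129 - 10056 = -6927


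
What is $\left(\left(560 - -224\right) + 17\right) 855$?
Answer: $684855$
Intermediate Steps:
$\left(\left(560 - -224\right) + 17\right) 855 = \left(\left(560 + 224\right) + 17\right) 855 = \left(784 + 17\right) 855 = 801 \cdot 855 = 684855$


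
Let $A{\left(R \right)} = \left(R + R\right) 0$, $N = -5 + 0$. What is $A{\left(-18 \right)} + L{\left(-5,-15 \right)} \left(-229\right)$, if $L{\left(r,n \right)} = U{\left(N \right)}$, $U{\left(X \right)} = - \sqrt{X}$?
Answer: $229 i \sqrt{5} \approx 512.06 i$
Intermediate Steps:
$N = -5$
$L{\left(r,n \right)} = - i \sqrt{5}$ ($L{\left(r,n \right)} = - \sqrt{-5} = - i \sqrt{5}$)
$A{\left(R \right)} = 0$ ($A{\left(R \right)} = 2 R 0 = 0$)
$A{\left(-18 \right)} + L{\left(-5,-15 \right)} \left(-229\right) = 0 + - i \sqrt{5} \left(-229\right) = 0 + 229 i \sqrt{5} = 229 i \sqrt{5}$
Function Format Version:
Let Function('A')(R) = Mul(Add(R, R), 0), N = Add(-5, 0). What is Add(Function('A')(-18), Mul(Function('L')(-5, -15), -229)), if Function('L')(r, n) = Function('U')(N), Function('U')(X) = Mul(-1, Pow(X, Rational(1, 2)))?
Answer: Mul(229, I, Pow(5, Rational(1, 2))) ≈ Mul(512.06, I)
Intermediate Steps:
N = -5
Function('L')(r, n) = Mul(-1, I, Pow(5, Rational(1, 2))) (Function('L')(r, n) = Mul(-1, Pow(-5, Rational(1, 2))) = Mul(-1, Mul(I, Pow(5, Rational(1, 2)))) = Mul(-1, I, Pow(5, Rational(1, 2))))
Function('A')(R) = 0 (Function('A')(R) = Mul(Mul(2, R), 0) = 0)
Add(Function('A')(-18), Mul(Function('L')(-5, -15), -229)) = Add(0, Mul(Mul(-1, I, Pow(5, Rational(1, 2))), -229)) = Add(0, Mul(229, I, Pow(5, Rational(1, 2)))) = Mul(229, I, Pow(5, Rational(1, 2)))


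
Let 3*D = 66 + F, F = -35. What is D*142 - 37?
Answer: 4291/3 ≈ 1430.3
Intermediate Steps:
D = 31/3 (D = (66 - 35)/3 = (⅓)*31 = 31/3 ≈ 10.333)
D*142 - 37 = (31/3)*142 - 37 = 4402/3 - 37 = 4291/3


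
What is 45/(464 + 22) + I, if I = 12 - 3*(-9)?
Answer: 2111/54 ≈ 39.093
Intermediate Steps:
I = 39 (I = 12 + 27 = 39)
45/(464 + 22) + I = 45/(464 + 22) + 39 = 45/486 + 39 = (1/486)*45 + 39 = 5/54 + 39 = 2111/54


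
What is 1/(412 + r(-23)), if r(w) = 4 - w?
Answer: 1/439 ≈ 0.0022779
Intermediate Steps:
1/(412 + r(-23)) = 1/(412 + (4 - 1*(-23))) = 1/(412 + (4 + 23)) = 1/(412 + 27) = 1/439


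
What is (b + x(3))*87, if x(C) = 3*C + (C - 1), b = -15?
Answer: -348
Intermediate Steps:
x(C) = -1 + 4*C (x(C) = 3*C + (-1 + C) = -1 + 4*C)
(b + x(3))*87 = (-15 + (-1 + 4*3))*87 = (-15 + (-1 + 12))*87 = (-15 + 11)*87 = -4*87 = -348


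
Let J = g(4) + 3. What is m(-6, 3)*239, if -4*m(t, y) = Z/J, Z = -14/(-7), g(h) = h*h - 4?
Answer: -239/30 ≈ -7.9667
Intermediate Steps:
g(h) = -4 + h² (g(h) = h² - 4 = -4 + h²)
J = 15 (J = (-4 + 4²) + 3 = (-4 + 16) + 3 = 12 + 3 = 15)
Z = 2 (Z = -14*(-⅐) = 2)
m(t, y) = -1/30 (m(t, y) = -1/(2*15) = -¼*2/15 = -1/30)
m(-6, 3)*239 = -1/30*239 = -239/30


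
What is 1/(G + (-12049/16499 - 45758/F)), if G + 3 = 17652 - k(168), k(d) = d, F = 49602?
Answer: 58455957/1021771968907 ≈ 5.7210e-5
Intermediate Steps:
G = 17481 (G = -3 + (17652 - 1*168) = -3 + (17652 - 168) = -3 + 17484 = 17481)
1/(G + (-12049/16499 - 45758/F)) = 1/(17481 + (-12049/16499 - 45758/49602)) = 1/(17481 + (-12049*1/16499 - 45758*1/49602)) = 1/(17481 + (-12049/16499 - 22879/24801)) = 1/(17481 - 96615410/58455957) = 1/(1021771968907/58455957) = 58455957/1021771968907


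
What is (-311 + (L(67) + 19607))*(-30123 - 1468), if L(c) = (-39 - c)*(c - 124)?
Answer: -800452758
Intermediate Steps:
L(c) = (-124 + c)*(-39 - c) (L(c) = (-39 - c)*(-124 + c) = (-124 + c)*(-39 - c))
(-311 + (L(67) + 19607))*(-30123 - 1468) = (-311 + ((4836 - 1*67² + 85*67) + 19607))*(-30123 - 1468) = (-311 + ((4836 - 1*4489 + 5695) + 19607))*(-31591) = (-311 + ((4836 - 4489 + 5695) + 19607))*(-31591) = (-311 + (6042 + 19607))*(-31591) = (-311 + 25649)*(-31591) = 25338*(-31591) = -800452758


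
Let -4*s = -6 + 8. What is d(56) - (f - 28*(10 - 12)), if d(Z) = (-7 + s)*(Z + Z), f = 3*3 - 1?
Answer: -904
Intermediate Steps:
s = -1/2 (s = -(-6 + 8)/4 = -1/4*2 = -1/2 ≈ -0.50000)
f = 8 (f = 9 - 1 = 8)
d(Z) = -15*Z (d(Z) = (-7 - 1/2)*(Z + Z) = -15*Z)
d(56) - (f - 28*(10 - 12)) = -15*56 - (8 - 28*(10 - 12)) = -840 - (8 - 28*(-2)) = -840 - (8 + 56) = -840 - 1*64 = -840 - 64 = -904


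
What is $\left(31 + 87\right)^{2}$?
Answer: $13924$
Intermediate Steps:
$\left(31 + 87\right)^{2} = 118^{2} = 13924$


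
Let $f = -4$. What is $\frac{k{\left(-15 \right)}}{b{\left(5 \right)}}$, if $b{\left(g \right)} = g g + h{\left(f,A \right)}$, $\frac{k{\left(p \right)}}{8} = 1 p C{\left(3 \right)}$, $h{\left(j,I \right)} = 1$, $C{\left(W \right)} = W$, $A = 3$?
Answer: $- \frac{180}{13} \approx -13.846$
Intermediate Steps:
$k{\left(p \right)} = 24 p$ ($k{\left(p \right)} = 8 \cdot 1 p 3 = 8 p 3 = 8 \cdot 3 p = 24 p$)
$b{\left(g \right)} = 1 + g^{2}$ ($b{\left(g \right)} = g g + 1 = g^{2} + 1 = 1 + g^{2}$)
$\frac{k{\left(-15 \right)}}{b{\left(5 \right)}} = \frac{24 \left(-15\right)}{1 + 5^{2}} = - \frac{360}{1 + 25} = - \frac{360}{26} = \left(-360\right) \frac{1}{26} = - \frac{180}{13}$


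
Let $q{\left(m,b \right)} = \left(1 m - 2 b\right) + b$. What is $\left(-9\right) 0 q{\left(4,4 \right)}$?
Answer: $0$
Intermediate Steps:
$q{\left(m,b \right)} = m - b$ ($q{\left(m,b \right)} = \left(m - 2 b\right) + b = m - b$)
$\left(-9\right) 0 q{\left(4,4 \right)} = \left(-9\right) 0 \left(4 - 4\right) = 0 \left(4 - 4\right) = 0 \cdot 0 = 0$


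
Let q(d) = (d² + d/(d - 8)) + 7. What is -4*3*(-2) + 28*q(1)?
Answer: 244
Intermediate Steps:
q(d) = 7 + d² + d/(-8 + d) (q(d) = (d² + d/(-8 + d)) + 7 = 7 + d² + d/(-8 + d))
-4*3*(-2) + 28*q(1) = -4*3*(-2) + 28*((-56 + 1³ - 8*1² + 8*1)/(-8 + 1)) = -12*(-2) + 28*((-56 + 1 - 8*1 + 8)/(-7)) = 24 + 28*(-(-56 + 1 - 8 + 8)/7) = 24 + 28*(-⅐*(-55)) = 24 + 28*(55/7) = 24 + 220 = 244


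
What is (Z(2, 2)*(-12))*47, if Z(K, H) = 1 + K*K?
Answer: -2820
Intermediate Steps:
Z(K, H) = 1 + K²
(Z(2, 2)*(-12))*47 = ((1 + 2²)*(-12))*47 = ((1 + 4)*(-12))*47 = (5*(-12))*47 = -60*47 = -2820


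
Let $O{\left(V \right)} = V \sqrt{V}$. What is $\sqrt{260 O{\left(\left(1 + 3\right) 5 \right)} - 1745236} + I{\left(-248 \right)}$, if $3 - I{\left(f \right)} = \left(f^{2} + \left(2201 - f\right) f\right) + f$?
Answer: $546099 + 2 \sqrt{-436309 + 2600 \sqrt{5}} \approx 5.461 \cdot 10^{5} + 1312.2 i$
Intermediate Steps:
$I{\left(f \right)} = 3 - f - f^{2} - f \left(2201 - f\right)$ ($I{\left(f \right)} = 3 - \left(\left(f^{2} + \left(2201 - f\right) f\right) + f\right) = 3 - \left(\left(f^{2} + f \left(2201 - f\right)\right) + f\right) = 3 - \left(f + f^{2} + f \left(2201 - f\right)\right) = 3 - f - f^{2} - f \left(2201 - f\right)$)
$O{\left(V \right)} = V^{\frac{3}{2}}$
$\sqrt{260 O{\left(\left(1 + 3\right) 5 \right)} - 1745236} + I{\left(-248 \right)} = \sqrt{260 \left(\left(1 + 3\right) 5\right)^{\frac{3}{2}} - 1745236} + \left(3 - -546096\right) = \sqrt{260 \left(4 \cdot 5\right)^{\frac{3}{2}} - 1745236} + \left(3 + 546096\right) = \sqrt{260 \cdot 20^{\frac{3}{2}} - 1745236} + 546099 = \sqrt{260 \cdot 40 \sqrt{5} - 1745236} + 546099 = \sqrt{10400 \sqrt{5} - 1745236} + 546099 = \sqrt{-1745236 + 10400 \sqrt{5}} + 546099 = 546099 + \sqrt{-1745236 + 10400 \sqrt{5}}$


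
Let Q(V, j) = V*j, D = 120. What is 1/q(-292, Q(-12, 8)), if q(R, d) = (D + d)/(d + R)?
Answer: -97/6 ≈ -16.167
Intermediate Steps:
q(R, d) = (120 + d)/(R + d) (q(R, d) = (120 + d)/(d + R) = (120 + d)/(R + d))
1/q(-292, Q(-12, 8)) = 1/((120 - 12*8)/(-292 - 12*8)) = 1/((120 - 96)/(-292 - 96)) = 1/(24/(-388)) = 1/(-1/388*24) = 1/(-6/97) = -97/6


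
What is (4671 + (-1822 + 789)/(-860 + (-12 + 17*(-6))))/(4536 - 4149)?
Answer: 4550587/376938 ≈ 12.073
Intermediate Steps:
(4671 + (-1822 + 789)/(-860 + (-12 + 17*(-6))))/(4536 - 4149) = (4671 - 1033/(-860 + (-12 - 102)))/387 = (4671 - 1033/(-860 - 114))*(1/387) = (4671 - 1033/(-974))*(1/387) = (4671 - 1033*(-1/974))*(1/387) = (4671 + 1033/974)*(1/387) = (4550587/974)*(1/387) = 4550587/376938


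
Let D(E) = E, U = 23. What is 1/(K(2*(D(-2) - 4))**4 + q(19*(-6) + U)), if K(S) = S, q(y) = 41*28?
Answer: 1/21884 ≈ 4.5695e-5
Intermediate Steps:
q(y) = 1148
1/(K(2*(D(-2) - 4))**4 + q(19*(-6) + U)) = 1/((2*(-2 - 4))**4 + 1148) = 1/((2*(-6))**4 + 1148) = 1/((-12)**4 + 1148) = 1/(20736 + 1148) = 1/21884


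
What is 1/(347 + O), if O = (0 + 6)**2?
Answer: 1/383 ≈ 0.0026110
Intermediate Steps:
O = 36 (O = 6**2 = 36)
1/(347 + O) = 1/(347 + 36) = 1/383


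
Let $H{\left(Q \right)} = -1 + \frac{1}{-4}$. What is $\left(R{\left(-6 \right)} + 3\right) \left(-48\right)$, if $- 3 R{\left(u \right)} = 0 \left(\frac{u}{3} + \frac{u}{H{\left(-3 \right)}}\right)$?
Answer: $-144$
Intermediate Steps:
$H{\left(Q \right)} = - \frac{5}{4}$ ($H{\left(Q \right)} = -1 - \frac{1}{4} = - \frac{5}{4}$)
$R{\left(u \right)} = 0$ ($R{\left(u \right)} = - \frac{0 \left(\frac{u}{3} + \frac{u}{- \frac{5}{4}}\right)}{3} = - \frac{0 \left(u \frac{1}{3} + u \left(- \frac{4}{5}\right)\right)}{3} = - \frac{0 \left(\frac{u}{3} - \frac{4 u}{5}\right)}{3} = - \frac{0 \left(- \frac{7 u}{15}\right)}{3} = \left(- \frac{1}{3}\right) 0 = 0$)
$\left(R{\left(-6 \right)} + 3\right) \left(-48\right) = \left(0 + 3\right) \left(-48\right) = 3 \left(-48\right) = -144$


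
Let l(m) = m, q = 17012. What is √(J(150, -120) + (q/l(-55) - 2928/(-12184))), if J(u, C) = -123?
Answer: I*√3031643067365/83765 ≈ 20.786*I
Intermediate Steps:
√(J(150, -120) + (q/l(-55) - 2928/(-12184))) = √(-123 + (17012/(-55) - 2928/(-12184))) = √(-123 + (17012*(-1/55) - 2928*(-1/12184))) = √(-123 + (-17012/55 + 366/1523)) = √(-123 - 25889146/83765) = √(-36192241/83765) = I*√3031643067365/83765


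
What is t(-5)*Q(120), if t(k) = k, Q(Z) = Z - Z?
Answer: 0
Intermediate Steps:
Q(Z) = 0
t(-5)*Q(120) = -5*0 = 0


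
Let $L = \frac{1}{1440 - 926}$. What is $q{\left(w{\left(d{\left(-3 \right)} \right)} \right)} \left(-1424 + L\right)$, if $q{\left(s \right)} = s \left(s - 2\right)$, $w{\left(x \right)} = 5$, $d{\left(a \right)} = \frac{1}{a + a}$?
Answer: $- \frac{10979025}{514} \approx -21360.0$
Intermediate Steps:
$d{\left(a \right)} = \frac{1}{2 a}$
$q{\left(s \right)} = s \left(-2 + s\right)$
$L = \frac{1}{514} \approx 0.0019455$
$q{\left(w{\left(d{\left(-3 \right)} \right)} \right)} \left(-1424 + L\right) = 5 \left(-2 + 5\right) \left(-1424 + \frac{1}{514}\right) = 5 \cdot 3 \left(- \frac{731935}{514}\right) = 15 \left(- \frac{731935}{514}\right) = - \frac{10979025}{514}$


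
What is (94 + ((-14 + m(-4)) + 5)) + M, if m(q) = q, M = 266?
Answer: 347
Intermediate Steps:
(94 + ((-14 + m(-4)) + 5)) + M = (94 + ((-14 - 4) + 5)) + 266 = (94 + (-18 + 5)) + 266 = (94 - 13) + 266 = 81 + 266 = 347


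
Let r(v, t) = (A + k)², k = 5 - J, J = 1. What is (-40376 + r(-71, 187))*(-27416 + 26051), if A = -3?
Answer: 55111875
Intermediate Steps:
k = 4 (k = 5 - 1*1 = 5 - 1 = 4)
r(v, t) = 1 (r(v, t) = (-3 + 4)² = 1² = 1)
(-40376 + r(-71, 187))*(-27416 + 26051) = (-40376 + 1)*(-27416 + 26051) = -40375*(-1365) = 55111875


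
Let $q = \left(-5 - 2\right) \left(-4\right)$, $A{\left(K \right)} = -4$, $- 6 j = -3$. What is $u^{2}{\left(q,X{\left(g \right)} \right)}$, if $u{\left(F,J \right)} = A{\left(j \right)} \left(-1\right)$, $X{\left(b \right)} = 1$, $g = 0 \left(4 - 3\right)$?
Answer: $16$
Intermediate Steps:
$j = \frac{1}{2}$ ($j = \left(- \frac{1}{6}\right) \left(-3\right) = \frac{1}{2} \approx 0.5$)
$g = 0$ ($g = 0 \cdot 1 = 0$)
$q = 28$ ($q = \left(-7\right) \left(-4\right) = 28$)
$u{\left(F,J \right)} = 4$ ($u{\left(F,J \right)} = \left(-4\right) \left(-1\right) = 4$)
$u^{2}{\left(q,X{\left(g \right)} \right)} = 4^{2} = 16$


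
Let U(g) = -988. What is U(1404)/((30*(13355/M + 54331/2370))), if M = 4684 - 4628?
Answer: -115024/912997 ≈ -0.12599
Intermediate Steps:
M = 56
U(1404)/((30*(13355/M + 54331/2370))) = -988*1/(30*(13355/56 + 54331/2370)) = -988/(30*(17346943/66360)) = -988/17346943/2212 = -988*2212/17346943 = -115024/912997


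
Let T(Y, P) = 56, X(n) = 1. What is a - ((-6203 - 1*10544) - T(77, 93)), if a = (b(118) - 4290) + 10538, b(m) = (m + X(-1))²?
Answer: 37212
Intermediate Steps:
b(m) = (1 + m)² (b(m) = (m + 1)² = (1 + m)²)
a = 20409 (a = ((1 + 118)² - 4290) + 10538 = (119² - 4290) + 10538 = (14161 - 4290) + 10538 = 9871 + 10538 = 20409)
a - ((-6203 - 1*10544) - T(77, 93)) = 20409 - ((-6203 - 1*10544) - 1*56) = 20409 - ((-6203 - 10544) - 56) = 20409 - (-16747 - 56) = 20409 - 1*(-16803) = 20409 + 16803 = 37212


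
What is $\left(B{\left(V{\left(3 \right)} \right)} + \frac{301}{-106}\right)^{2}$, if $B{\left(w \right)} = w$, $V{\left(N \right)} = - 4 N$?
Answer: $\frac{2474329}{11236} \approx 220.21$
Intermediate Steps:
$\left(B{\left(V{\left(3 \right)} \right)} + \frac{301}{-106}\right)^{2} = \left(\left(-4\right) 3 + \frac{301}{-106}\right)^{2} = \left(-12 + 301 \left(- \frac{1}{106}\right)\right)^{2} = \left(-12 - \frac{301}{106}\right)^{2} = \left(- \frac{1573}{106}\right)^{2} = \frac{2474329}{11236}$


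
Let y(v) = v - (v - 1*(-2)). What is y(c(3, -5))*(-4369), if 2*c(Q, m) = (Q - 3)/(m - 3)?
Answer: 8738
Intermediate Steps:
c(Q, m) = (-3 + Q)/(2*(-3 + m)) (c(Q, m) = ((Q - 3)/(m - 3))/2 = ((-3 + Q)/(-3 + m))/2 = (-3 + Q)/(2*(-3 + m)))
y(v) = -2 (y(v) = v - (v + 2) = v - (2 + v) = v + (-2 - v) = -2)
y(c(3, -5))*(-4369) = -2*(-4369) = 8738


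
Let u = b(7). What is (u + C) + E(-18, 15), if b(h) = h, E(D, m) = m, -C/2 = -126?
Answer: 274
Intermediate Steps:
C = 252 (C = -2*(-126) = 252)
u = 7
(u + C) + E(-18, 15) = (7 + 252) + 15 = 259 + 15 = 274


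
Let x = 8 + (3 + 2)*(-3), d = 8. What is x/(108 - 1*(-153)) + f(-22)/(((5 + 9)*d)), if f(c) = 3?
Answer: -1/29232 ≈ -3.4209e-5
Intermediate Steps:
x = -7 (x = 8 + 5*(-3) = 8 - 15 = -7)
x/(108 - 1*(-153)) + f(-22)/(((5 + 9)*d)) = -7/(108 - 1*(-153)) + 3/(((5 + 9)*8)) = -7/(108 + 153) + 3/((14*8)) = -7/261 + 3/112 = -1/29232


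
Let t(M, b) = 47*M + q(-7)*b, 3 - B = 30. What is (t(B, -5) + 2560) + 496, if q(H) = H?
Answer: 1822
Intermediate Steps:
B = -27 (B = 3 - 1*30 = 3 - 30 = -27)
t(M, b) = -7*b + 47*M (t(M, b) = 47*M - 7*b = -7*b + 47*M)
(t(B, -5) + 2560) + 496 = ((-7*(-5) + 47*(-27)) + 2560) + 496 = ((35 - 1269) + 2560) + 496 = (-1234 + 2560) + 496 = 1326 + 496 = 1822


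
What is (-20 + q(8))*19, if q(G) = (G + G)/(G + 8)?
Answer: -361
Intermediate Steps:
q(G) = 2*G/(8 + G) (q(G) = (2*G)/(8 + G) = 2*G/(8 + G))
(-20 + q(8))*19 = (-20 + 2*8/(8 + 8))*19 = (-20 + 2*8/16)*19 = (-20 + 2*8*(1/16))*19 = (-20 + 1)*19 = -19*19 = -361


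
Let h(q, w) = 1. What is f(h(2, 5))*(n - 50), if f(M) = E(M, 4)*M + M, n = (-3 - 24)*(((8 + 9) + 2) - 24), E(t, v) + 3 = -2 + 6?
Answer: 170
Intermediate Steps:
E(t, v) = 1 (E(t, v) = -3 + (-2 + 6) = -3 + 4 = 1)
n = 135 (n = -27*((17 + 2) - 24) = -27*(19 - 24) = -27*(-5) = 135)
f(M) = 2*M (f(M) = 1*M + M = M + M = 2*M)
f(h(2, 5))*(n - 50) = (2*1)*(135 - 50) = 2*85 = 170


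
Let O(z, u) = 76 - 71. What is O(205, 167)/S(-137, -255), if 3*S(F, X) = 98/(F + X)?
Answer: -60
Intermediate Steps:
S(F, X) = 98/(3*(F + X)) (S(F, X) = (98/(F + X))/3 = 98/(3*(F + X)))
O(z, u) = 5
O(205, 167)/S(-137, -255) = 5/((98/(3*(-137 - 255)))) = 5/(((98/3)/(-392))) = 5/(((98/3)*(-1/392))) = 5/(-1/12) = 5*(-12) = -60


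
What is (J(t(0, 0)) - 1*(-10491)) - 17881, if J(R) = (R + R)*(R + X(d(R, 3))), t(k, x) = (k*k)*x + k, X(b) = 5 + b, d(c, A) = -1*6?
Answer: -7390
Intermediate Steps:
d(c, A) = -6
t(k, x) = k + x*k**2 (t(k, x) = k**2*x + k = x*k**2 + k = k + x*k**2)
J(R) = 2*R*(-1 + R) (J(R) = (R + R)*(R + (5 - 6)) = (2*R)*(R - 1) = (2*R)*(-1 + R) = 2*R*(-1 + R))
(J(t(0, 0)) - 1*(-10491)) - 17881 = (2*(0*(1 + 0*0))*(-1 + 0*(1 + 0*0)) - 1*(-10491)) - 17881 = (2*(0*(1 + 0))*(-1 + 0*(1 + 0)) + 10491) - 17881 = (2*(0*1)*(-1 + 0*1) + 10491) - 17881 = (2*0*(-1 + 0) + 10491) - 17881 = (2*0*(-1) + 10491) - 17881 = (0 + 10491) - 17881 = 10491 - 17881 = -7390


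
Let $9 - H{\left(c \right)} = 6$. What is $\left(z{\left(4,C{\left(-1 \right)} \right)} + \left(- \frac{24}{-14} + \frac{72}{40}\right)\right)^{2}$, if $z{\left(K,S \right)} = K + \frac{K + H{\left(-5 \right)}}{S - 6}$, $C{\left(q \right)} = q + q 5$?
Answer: $\frac{8473921}{176400} \approx 48.038$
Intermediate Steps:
$C{\left(q \right)} = 6 q$ ($C{\left(q \right)} = q + 5 q = 6 q$)
$H{\left(c \right)} = 3$ ($H{\left(c \right)} = 9 - 6 = 3$)
$z{\left(K,S \right)} = K + \frac{3 + K}{-6 + S}$ ($z{\left(K,S \right)} = K + \frac{K + 3}{S - 6} = K + \frac{3 + K}{-6 + S}$)
$\left(z{\left(4,C{\left(-1 \right)} \right)} + \left(- \frac{24}{-14} + \frac{72}{40}\right)\right)^{2} = \left(\frac{3 - 20 + 4 \cdot 6 \left(-1\right)}{-6 + 6 \left(-1\right)} + \left(- \frac{24}{-14} + \frac{72}{40}\right)\right)^{2} = \left(\frac{3 - 20 + 4 \left(-6\right)}{-6 - 6} + \left(\left(-24\right) \left(- \frac{1}{14}\right) + 72 \cdot \frac{1}{40}\right)\right)^{2} = \left(\frac{3 - 20 - 24}{-12} + \left(\frac{12}{7} + \frac{9}{5}\right)\right)^{2} = \left(\left(- \frac{1}{12}\right) \left(-41\right) + \frac{123}{35}\right)^{2} = \left(\frac{41}{12} + \frac{123}{35}\right)^{2} = \left(\frac{2911}{420}\right)^{2} = \frac{8473921}{176400}$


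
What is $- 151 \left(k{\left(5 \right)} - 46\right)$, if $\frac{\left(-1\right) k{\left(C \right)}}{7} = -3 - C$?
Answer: $-1510$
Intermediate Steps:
$k{\left(C \right)} = 21 + 7 C$ ($k{\left(C \right)} = - 7 \left(-3 - C\right) = 21 + 7 C$)
$- 151 \left(k{\left(5 \right)} - 46\right) = - 151 \left(\left(21 + 7 \cdot 5\right) - 46\right) = - 151 \left(\left(21 + 35\right) - 46\right) = - 151 \left(56 - 46\right) = \left(-151\right) 10 = -1510$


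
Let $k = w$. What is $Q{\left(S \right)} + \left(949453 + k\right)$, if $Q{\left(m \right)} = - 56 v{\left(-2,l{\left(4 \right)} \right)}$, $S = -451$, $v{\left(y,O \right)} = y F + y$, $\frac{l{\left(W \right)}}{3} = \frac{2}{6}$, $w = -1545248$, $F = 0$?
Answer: $-595683$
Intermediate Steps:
$l{\left(W \right)} = 1$ ($l{\left(W \right)} = 3 \cdot \frac{2}{6} = 3 \cdot 2 \cdot \frac{1}{6} = 3 \cdot \frac{1}{3} = 1$)
$k = -1545248$
$v{\left(y,O \right)} = y$ ($v{\left(y,O \right)} = y 0 + y = 0 + y = y$)
$Q{\left(m \right)} = 112$ ($Q{\left(m \right)} = \left(-56\right) \left(-2\right) = 112$)
$Q{\left(S \right)} + \left(949453 + k\right) = 112 + \left(949453 - 1545248\right) = 112 - 595795 = -595683$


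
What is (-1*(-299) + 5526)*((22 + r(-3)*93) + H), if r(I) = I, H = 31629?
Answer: 182741900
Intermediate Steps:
(-1*(-299) + 5526)*((22 + r(-3)*93) + H) = (-1*(-299) + 5526)*((22 - 3*93) + 31629) = (299 + 5526)*((22 - 279) + 31629) = 5825*(-257 + 31629) = 5825*31372 = 182741900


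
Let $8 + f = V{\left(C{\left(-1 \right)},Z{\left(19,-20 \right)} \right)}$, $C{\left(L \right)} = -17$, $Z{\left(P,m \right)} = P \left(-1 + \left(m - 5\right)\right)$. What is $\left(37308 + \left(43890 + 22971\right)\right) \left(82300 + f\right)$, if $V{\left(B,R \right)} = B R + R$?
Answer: $9395627124$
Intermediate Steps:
$Z{\left(P,m \right)} = P \left(-6 + m\right)$ ($Z{\left(P,m \right)} = P \left(-1 + \left(-5 + m\right)\right) = P \left(-6 + m\right)$)
$V{\left(B,R \right)} = R + B R$
$f = 7896$ ($f = -8 + 19 \left(-6 - 20\right) \left(1 - 17\right) = -8 + 19 \left(-26\right) \left(-16\right) = -8 - -7904 = -8 + 7904 = 7896$)
$\left(37308 + \left(43890 + 22971\right)\right) \left(82300 + f\right) = \left(37308 + \left(43890 + 22971\right)\right) \left(82300 + 7896\right) = \left(37308 + 66861\right) 90196 = 104169 \cdot 90196 = 9395627124$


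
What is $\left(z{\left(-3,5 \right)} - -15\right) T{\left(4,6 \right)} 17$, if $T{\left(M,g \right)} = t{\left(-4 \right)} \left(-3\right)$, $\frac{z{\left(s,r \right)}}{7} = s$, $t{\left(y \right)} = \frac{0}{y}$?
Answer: $0$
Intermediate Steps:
$t{\left(y \right)} = 0$
$z{\left(s,r \right)} = 7 s$
$T{\left(M,g \right)} = 0$ ($T{\left(M,g \right)} = 0 \left(-3\right) = 0$)
$\left(z{\left(-3,5 \right)} - -15\right) T{\left(4,6 \right)} 17 = \left(7 \left(-3\right) - -15\right) 0 \cdot 17 = \left(-21 + 15\right) 0 \cdot 17 = \left(-6\right) 0 \cdot 17 = 0 \cdot 17 = 0$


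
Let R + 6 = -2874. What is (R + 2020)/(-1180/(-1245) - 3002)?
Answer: 107070/373631 ≈ 0.28657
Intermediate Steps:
R = -2880 (R = -6 - 2874 = -2880)
(R + 2020)/(-1180/(-1245) - 3002) = (-2880 + 2020)/(-1180/(-1245) - 3002) = -860/(-1180*(-1/1245) - 3002) = -860/(236/249 - 3002) = -860/(-747262/249) = -860*(-249/747262) = 107070/373631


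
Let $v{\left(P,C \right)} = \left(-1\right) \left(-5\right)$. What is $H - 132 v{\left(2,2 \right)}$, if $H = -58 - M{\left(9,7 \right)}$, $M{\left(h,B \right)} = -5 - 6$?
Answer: $-707$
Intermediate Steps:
$M{\left(h,B \right)} = -11$ ($M{\left(h,B \right)} = -5 - 6 = -11$)
$v{\left(P,C \right)} = 5$
$H = -47$ ($H = -58 - -11 = -58 + 11 = -47$)
$H - 132 v{\left(2,2 \right)} = -47 - 660 = -707$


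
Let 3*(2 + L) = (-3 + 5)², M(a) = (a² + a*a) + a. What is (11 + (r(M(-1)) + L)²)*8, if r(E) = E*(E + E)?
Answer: 920/9 ≈ 102.22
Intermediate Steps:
M(a) = a + 2*a² (M(a) = (a² + a²) + a = 2*a² + a = a + 2*a²)
r(E) = 2*E² (r(E) = E*(2*E) = 2*E²)
L = -⅔ (L = -2 + (-3 + 5)²/3 = -2 + (⅓)*2² = -2 + (⅓)*4 = -2 + 4/3 = -⅔ ≈ -0.66667)
(11 + (r(M(-1)) + L)²)*8 = (11 + (2*(-(1 + 2*(-1)))² - ⅔)²)*8 = (11 + (2*(-(1 - 2))² - ⅔)²)*8 = (11 + (2*(-1*(-1))² - ⅔)²)*8 = (11 + (2*1² - ⅔)²)*8 = (11 + (2*1 - ⅔)²)*8 = (11 + (2 - ⅔)²)*8 = (11 + (4/3)²)*8 = (11 + 16/9)*8 = (115/9)*8 = 920/9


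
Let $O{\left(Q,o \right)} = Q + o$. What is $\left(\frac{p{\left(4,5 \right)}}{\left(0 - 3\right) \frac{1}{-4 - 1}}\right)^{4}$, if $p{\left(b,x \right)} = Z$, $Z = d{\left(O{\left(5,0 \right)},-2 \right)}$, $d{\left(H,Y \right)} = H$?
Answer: $\frac{390625}{81} \approx 4822.5$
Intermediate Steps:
$Z = 5$ ($Z = 5 + 0 = 5$)
$p{\left(b,x \right)} = 5$
$\left(\frac{p{\left(4,5 \right)}}{\left(0 - 3\right) \frac{1}{-4 - 1}}\right)^{4} = \left(\frac{5}{\left(0 - 3\right) \frac{1}{-4 - 1}}\right)^{4} = \left(\frac{5}{\left(-3\right) \frac{1}{-5}}\right)^{4} = \left(\frac{5}{\left(-3\right) \left(- \frac{1}{5}\right)}\right)^{4} = \left(\frac{5}{\frac{3}{5}}\right)^{4} = \left(5 \cdot \frac{5}{3}\right)^{4} = \left(\frac{25}{3}\right)^{4} = \frac{390625}{81}$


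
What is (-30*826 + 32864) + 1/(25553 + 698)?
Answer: 212213085/26251 ≈ 8084.0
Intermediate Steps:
(-30*826 + 32864) + 1/(25553 + 698) = (-24780 + 32864) + 1/26251 = 8084 + 1/26251 = 212213085/26251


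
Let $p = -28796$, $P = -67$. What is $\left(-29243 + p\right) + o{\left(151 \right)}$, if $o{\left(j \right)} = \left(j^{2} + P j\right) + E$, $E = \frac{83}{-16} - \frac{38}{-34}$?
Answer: $- \frac{12337667}{272} \approx -45359.0$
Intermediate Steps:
$E = - \frac{1107}{272}$ ($E = 83 \left(- \frac{1}{16}\right) - - \frac{19}{17} = - \frac{83}{16} + \frac{19}{17} = - \frac{1107}{272} \approx -4.0699$)
$o{\left(j \right)} = - \frac{1107}{272} + j^{2} - 67 j$ ($o{\left(j \right)} = \left(j^{2} - 67 j\right) - \frac{1107}{272} = - \frac{1107}{272} + j^{2} - 67 j$)
$\left(-29243 + p\right) + o{\left(151 \right)} = \left(-29243 - 28796\right) - \left(\frac{2752931}{272} - 22801\right) = -58039 - - \frac{3448941}{272} = -58039 + \frac{3448941}{272} = - \frac{12337667}{272}$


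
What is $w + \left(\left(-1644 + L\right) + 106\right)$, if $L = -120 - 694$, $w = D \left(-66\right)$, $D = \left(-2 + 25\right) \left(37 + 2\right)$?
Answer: $-61554$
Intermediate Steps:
$D = 897$ ($D = 23 \cdot 39 = 897$)
$w = -59202$ ($w = 897 \left(-66\right) = -59202$)
$L = -814$
$w + \left(\left(-1644 + L\right) + 106\right) = -59202 + \left(\left(-1644 - 814\right) + 106\right) = -59202 + \left(-2458 + 106\right) = -59202 - 2352 = -61554$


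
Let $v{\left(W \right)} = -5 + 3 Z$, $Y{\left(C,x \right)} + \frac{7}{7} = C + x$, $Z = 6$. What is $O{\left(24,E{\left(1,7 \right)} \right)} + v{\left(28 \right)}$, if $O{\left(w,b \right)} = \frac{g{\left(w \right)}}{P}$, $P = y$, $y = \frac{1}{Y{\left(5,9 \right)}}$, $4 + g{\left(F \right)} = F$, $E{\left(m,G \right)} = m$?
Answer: $273$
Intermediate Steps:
$g{\left(F \right)} = -4 + F$
$Y{\left(C,x \right)} = -1 + C + x$ ($Y{\left(C,x \right)} = -1 + \left(C + x\right) = -1 + C + x$)
$v{\left(W \right)} = 13$ ($v{\left(W \right)} = -5 + 3 \cdot 6 = -5 + 18 = 13$)
$y = \frac{1}{13}$ ($y = \frac{1}{-1 + 5 + 9} = \frac{1}{13} \approx 0.076923$)
$P = \frac{1}{13} \approx 0.076923$
$O{\left(w,b \right)} = -52 + 13 w$ ($O{\left(w,b \right)} = \left(-4 + w\right) \frac{1}{\frac{1}{13}} = \left(-4 + w\right) 13 = -52 + 13 w$)
$O{\left(24,E{\left(1,7 \right)} \right)} + v{\left(28 \right)} = \left(-52 + 13 \cdot 24\right) + 13 = \left(-52 + 312\right) + 13 = 260 + 13 = 273$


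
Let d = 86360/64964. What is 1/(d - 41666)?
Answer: -16241/676675916 ≈ -2.4001e-5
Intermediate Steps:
d = 21590/16241 (d = 86360*(1/64964) = 21590/16241 ≈ 1.3294)
1/(d - 41666) = 1/(21590/16241 - 41666) = 1/(-676675916/16241) = -16241/676675916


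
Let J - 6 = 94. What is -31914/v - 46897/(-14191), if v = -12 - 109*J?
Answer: 20970253/3366352 ≈ 6.2294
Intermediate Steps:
J = 100 (J = 6 + 94 = 100)
v = -10912 (v = -12 - 109*100 = -12 - 10900 = -10912)
-31914/v - 46897/(-14191) = -31914/(-10912) - 46897/(-14191) = -31914*(-1/10912) - 46897*(-1/14191) = 15957/5456 + 2039/617 = 20970253/3366352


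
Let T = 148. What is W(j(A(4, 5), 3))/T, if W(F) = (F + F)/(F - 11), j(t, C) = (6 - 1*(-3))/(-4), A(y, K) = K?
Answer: 9/3922 ≈ 0.0022947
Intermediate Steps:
j(t, C) = -9/4 (j(t, C) = (6 + 3)*(-¼) = 9*(-¼) = -9/4)
W(F) = 2*F/(-11 + F) (W(F) = (2*F)/(-11 + F) = 2*F/(-11 + F))
W(j(A(4, 5), 3))/T = (2*(-9/4)/(-11 - 9/4))/148 = (2*(-9/4)/(-53/4))*(1/148) = (2*(-9/4)*(-4/53))*(1/148) = (18/53)*(1/148) = 9/3922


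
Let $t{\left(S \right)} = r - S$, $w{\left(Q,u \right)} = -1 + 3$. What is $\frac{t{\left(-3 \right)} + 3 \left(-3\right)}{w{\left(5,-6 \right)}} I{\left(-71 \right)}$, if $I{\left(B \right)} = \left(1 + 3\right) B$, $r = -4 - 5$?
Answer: $2130$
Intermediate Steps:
$r = -9$ ($r = -4 - 5 = -9$)
$w{\left(Q,u \right)} = 2$
$t{\left(S \right)} = -9 - S$
$I{\left(B \right)} = 4 B$
$\frac{t{\left(-3 \right)} + 3 \left(-3\right)}{w{\left(5,-6 \right)}} I{\left(-71 \right)} = \frac{\left(-9 - -3\right) + 3 \left(-3\right)}{2} \cdot 4 \left(-71\right) = \left(\left(-9 + 3\right) - 9\right) \frac{1}{2} \left(-284\right) = \left(-6 - 9\right) \frac{1}{2} \left(-284\right) = \left(-15\right) \frac{1}{2} \left(-284\right) = \left(- \frac{15}{2}\right) \left(-284\right) = 2130$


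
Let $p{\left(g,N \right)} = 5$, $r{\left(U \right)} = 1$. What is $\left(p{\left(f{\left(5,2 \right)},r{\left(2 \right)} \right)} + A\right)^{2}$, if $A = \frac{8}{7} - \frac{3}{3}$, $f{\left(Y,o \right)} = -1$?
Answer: $\frac{1296}{49} \approx 26.449$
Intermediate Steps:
$A = \frac{1}{7}$ ($A = 8 \cdot \frac{1}{7} - 1 = \frac{8}{7} - 1 = \frac{1}{7} \approx 0.14286$)
$\left(p{\left(f{\left(5,2 \right)},r{\left(2 \right)} \right)} + A\right)^{2} = \left(5 + \frac{1}{7}\right)^{2} = \left(\frac{36}{7}\right)^{2} = \frac{1296}{49}$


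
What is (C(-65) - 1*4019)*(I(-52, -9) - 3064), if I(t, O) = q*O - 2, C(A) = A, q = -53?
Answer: 10573476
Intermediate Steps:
I(t, O) = -2 - 53*O (I(t, O) = -53*O - 2 = -2 - 53*O)
(C(-65) - 1*4019)*(I(-52, -9) - 3064) = (-65 - 1*4019)*((-2 - 53*(-9)) - 3064) = (-65 - 4019)*((-2 + 477) - 3064) = -4084*(475 - 3064) = -4084*(-2589) = 10573476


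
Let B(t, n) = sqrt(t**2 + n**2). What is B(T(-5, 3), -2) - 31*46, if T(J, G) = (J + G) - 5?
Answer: -1426 + sqrt(53) ≈ -1418.7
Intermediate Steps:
T(J, G) = -5 + G + J (T(J, G) = (G + J) - 5 = -5 + G + J)
B(t, n) = sqrt(n**2 + t**2)
B(T(-5, 3), -2) - 31*46 = sqrt((-2)**2 + (-5 + 3 - 5)**2) - 31*46 = sqrt(4 + (-7)**2) - 1426 = sqrt(4 + 49) - 1426 = sqrt(53) - 1426 = -1426 + sqrt(53)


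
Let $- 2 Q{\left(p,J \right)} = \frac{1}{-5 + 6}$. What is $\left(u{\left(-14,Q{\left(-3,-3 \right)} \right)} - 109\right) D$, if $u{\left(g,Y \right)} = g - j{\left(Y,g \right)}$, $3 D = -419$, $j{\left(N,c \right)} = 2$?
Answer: $\frac{52375}{3} \approx 17458.0$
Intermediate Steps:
$D = - \frac{419}{3}$ ($D = \frac{1}{3} \left(-419\right) = - \frac{419}{3} \approx -139.67$)
$Q{\left(p,J \right)} = - \frac{1}{2}$ ($Q{\left(p,J \right)} = - \frac{1}{2 \left(-5 + 6\right)} = - \frac{1}{2 \cdot 1} = \left(- \frac{1}{2}\right) 1 = - \frac{1}{2}$)
$u{\left(g,Y \right)} = -2 + g$ ($u{\left(g,Y \right)} = g - 2 = -2 + g$)
$\left(u{\left(-14,Q{\left(-3,-3 \right)} \right)} - 109\right) D = \left(\left(-2 - 14\right) - 109\right) \left(- \frac{419}{3}\right) = \left(-16 - 109\right) \left(- \frac{419}{3}\right) = \left(-125\right) \left(- \frac{419}{3}\right) = \frac{52375}{3}$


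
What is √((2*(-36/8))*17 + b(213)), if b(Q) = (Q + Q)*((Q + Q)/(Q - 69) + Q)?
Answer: √367381/2 ≈ 303.06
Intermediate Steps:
b(Q) = 2*Q*(Q + 2*Q/(-69 + Q)) (b(Q) = (2*Q)*((2*Q)/(-69 + Q) + Q) = (2*Q)*(2*Q/(-69 + Q) + Q) = (2*Q)*(Q + 2*Q/(-69 + Q)) = 2*Q*(Q + 2*Q/(-69 + Q)))
√((2*(-36/8))*17 + b(213)) = √((2*(-36/8))*17 + 2*213²*(-67 + 213)/(-69 + 213)) = √((2*(-36*⅛))*17 + 2*45369*146/144) = √((2*(-9/2))*17 + 2*45369*(1/144)*146) = √(-9*17 + 367993/4) = √(-153 + 367993/4) = √(367381/4) = √367381/2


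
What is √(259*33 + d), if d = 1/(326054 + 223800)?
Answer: √2584095034537706/549854 ≈ 92.450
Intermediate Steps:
d = 1/549854 ≈ 1.8187e-6
√(259*33 + d) = √(259*33 + 1/549854) = √(8547 + 1/549854) = √(4699602139/549854) = √2584095034537706/549854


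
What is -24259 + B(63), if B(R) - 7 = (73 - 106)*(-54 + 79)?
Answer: -25077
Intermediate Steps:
B(R) = -818 (B(R) = 7 + (73 - 106)*(-54 + 79) = 7 - 33*25 = 7 - 825 = -818)
-24259 + B(63) = -24259 - 818 = -25077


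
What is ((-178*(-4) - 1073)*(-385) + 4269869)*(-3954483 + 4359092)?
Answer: 1783862008086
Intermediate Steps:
((-178*(-4) - 1073)*(-385) + 4269869)*(-3954483 + 4359092) = ((712 - 1073)*(-385) + 4269869)*404609 = (-361*(-385) + 4269869)*404609 = (138985 + 4269869)*404609 = 4408854*404609 = 1783862008086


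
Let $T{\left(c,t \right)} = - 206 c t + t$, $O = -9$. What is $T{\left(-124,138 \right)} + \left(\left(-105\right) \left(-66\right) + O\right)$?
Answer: $3532131$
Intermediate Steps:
$T{\left(c,t \right)} = t - 206 c t$ ($T{\left(c,t \right)} = - 206 c t + t = t - 206 c t$)
$T{\left(-124,138 \right)} + \left(\left(-105\right) \left(-66\right) + O\right) = 138 \left(1 - -25544\right) - -6921 = 138 \left(1 + 25544\right) + \left(6930 - 9\right) = 138 \cdot 25545 + 6921 = 3525210 + 6921 = 3532131$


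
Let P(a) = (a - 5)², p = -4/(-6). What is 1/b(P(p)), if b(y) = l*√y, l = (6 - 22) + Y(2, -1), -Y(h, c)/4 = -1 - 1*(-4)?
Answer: -3/364 ≈ -0.0082418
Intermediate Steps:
p = ⅔ (p = -4*(-⅙) = ⅔ ≈ 0.66667)
Y(h, c) = -12 (Y(h, c) = -4*(-1 - 1*(-4)) = -4*(-1 + 4) = -4*3 = -12)
P(a) = (-5 + a)²
l = -28 (l = (6 - 22) - 12 = -16 - 12 = -28)
b(y) = -28*√y
1/b(P(p)) = 1/(-28*√((-5 + ⅔)²)) = 1/(-28*√((-13/3)²)) = 1/(-28*√(169/9)) = 1/(-28*13/3) = 1/(-364/3) = -3/364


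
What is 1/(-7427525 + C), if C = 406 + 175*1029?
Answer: -1/7247044 ≈ -1.3799e-7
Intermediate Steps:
C = 180481 (C = 406 + 180075 = 180481)
1/(-7427525 + C) = 1/(-7427525 + 180481) = 1/(-7247044) = -1/7247044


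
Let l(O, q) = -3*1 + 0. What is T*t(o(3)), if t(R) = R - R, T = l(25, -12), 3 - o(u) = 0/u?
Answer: 0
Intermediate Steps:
l(O, q) = -3 (l(O, q) = -3 + 0 = -3)
o(u) = 3 (o(u) = 3 - 0/u = 3 - 1*0 = 3 + 0 = 3)
T = -3
t(R) = 0
T*t(o(3)) = -3*0 = 0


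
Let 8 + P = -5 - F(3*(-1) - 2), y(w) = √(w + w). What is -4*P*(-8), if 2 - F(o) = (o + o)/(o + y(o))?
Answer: -3040/7 + 64*I*√10/7 ≈ -434.29 + 28.912*I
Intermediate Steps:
y(w) = √2*√w (y(w) = √(2*w) = √2*√w)
F(o) = 2 - 2*o/(o + √2*√o) (F(o) = 2 - (o + o)/(o + √2*√o) = 2 - 2*o/(o + √2*√o))
P = -13 - 2*I*√10/(-5 + I*√10) (P = -8 + (-5 - 2*√2*√(3*(-1) - 2)/((3*(-1) - 2) + √2*√(3*(-1) - 2))) = -8 + (-5 - 2*√2*√(-3 - 2)/((-3 - 2) + √2*√(-3 - 2))) = -8 + (-5 - 2*√2*√(-5)/(-5 + √2*√(-5))) = -8 + (-5 - 2*√2*I*√5/(-5 + √2*(I*√5))) = -8 + (-5 - 2*√2*I*√5/(-5 + I*√10)) = -8 + (-5 - 2*I*√10/(-5 + I*√10)) = -13 - 2*I*√10/(-5 + I*√10) ≈ -13.571 + 0.90351*I)
-4*P*(-8) = -4*(-95/7 + 2*I*√10/7)*(-8) = (380/7 - 8*I*√10/7)*(-8) = -3040/7 + 64*I*√10/7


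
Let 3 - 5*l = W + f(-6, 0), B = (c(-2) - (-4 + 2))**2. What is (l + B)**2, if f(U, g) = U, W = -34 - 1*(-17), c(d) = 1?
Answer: 5041/25 ≈ 201.64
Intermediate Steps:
B = 9 (B = (1 - (-4 + 2))**2 = (1 - 1*(-2))**2 = (1 + 2)**2 = 3**2 = 9)
W = -17 (W = -34 + 17 = -17)
l = 26/5 (l = 3/5 - (-17 - 6)/5 = 3/5 - 1/5*(-23) = 3/5 + 23/5 = 26/5 ≈ 5.2000)
(l + B)**2 = (26/5 + 9)**2 = (71/5)**2 = 5041/25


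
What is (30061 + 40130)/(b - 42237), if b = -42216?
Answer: -23397/28151 ≈ -0.83113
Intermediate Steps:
(30061 + 40130)/(b - 42237) = (30061 + 40130)/(-42216 - 42237) = 70191/(-84453) = 70191*(-1/84453) = -23397/28151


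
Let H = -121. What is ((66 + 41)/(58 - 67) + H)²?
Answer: 1430416/81 ≈ 17659.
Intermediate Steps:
((66 + 41)/(58 - 67) + H)² = ((66 + 41)/(58 - 67) - 121)² = (107/(-9) - 121)² = (107*(-⅑) - 121)² = (-107/9 - 121)² = (-1196/9)² = 1430416/81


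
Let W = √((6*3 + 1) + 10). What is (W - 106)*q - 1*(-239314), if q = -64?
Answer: 246098 - 64*√29 ≈ 2.4575e+5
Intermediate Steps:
W = √29 (W = √((18 + 1) + 10) = √(19 + 10) = √29 ≈ 5.3852)
(W - 106)*q - 1*(-239314) = (√29 - 106)*(-64) - 1*(-239314) = (-106 + √29)*(-64) + 239314 = (6784 - 64*√29) + 239314 = 246098 - 64*√29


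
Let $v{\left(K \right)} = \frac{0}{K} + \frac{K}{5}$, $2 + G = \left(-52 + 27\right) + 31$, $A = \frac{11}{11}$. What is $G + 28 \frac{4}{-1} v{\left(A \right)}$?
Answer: $- \frac{92}{5} \approx -18.4$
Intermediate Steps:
$A = 1$ ($A = 11 \cdot \frac{1}{11} = 1$)
$G = 4$ ($G = -2 + \left(\left(-52 + 27\right) + 31\right) = -2 + \left(-25 + 31\right) = -2 + 6 = 4$)
$v{\left(K \right)} = \frac{K}{5}$ ($v{\left(K \right)} = 0 + K \frac{1}{5} = 0 + \frac{K}{5} = \frac{K}{5}$)
$G + 28 \frac{4}{-1} v{\left(A \right)} = 4 + 28 \frac{4}{-1} \cdot \frac{1}{5} \cdot 1 = 4 + 28 \cdot 4 \left(-1\right) \frac{1}{5} = 4 + 28 \left(-4\right) \frac{1}{5} = 4 - \frac{112}{5} = - \frac{92}{5}$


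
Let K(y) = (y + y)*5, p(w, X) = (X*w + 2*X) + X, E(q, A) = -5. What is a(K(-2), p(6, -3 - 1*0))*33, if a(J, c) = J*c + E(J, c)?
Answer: 17655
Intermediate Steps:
p(w, X) = 3*X + X*w (p(w, X) = (2*X + X*w) + X = 3*X + X*w)
K(y) = 10*y (K(y) = (2*y)*5 = 10*y)
a(J, c) = -5 + J*c (a(J, c) = J*c - 5 = -5 + J*c)
a(K(-2), p(6, -3 - 1*0))*33 = (-5 + (10*(-2))*((-3 - 1*0)*(3 + 6)))*33 = (-5 - 20*(-3 + 0)*9)*33 = (-5 - (-60)*9)*33 = (-5 - 20*(-27))*33 = (-5 + 540)*33 = 535*33 = 17655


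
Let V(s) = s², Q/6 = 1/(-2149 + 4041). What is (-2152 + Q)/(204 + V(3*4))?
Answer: -2035789/329208 ≈ -6.1839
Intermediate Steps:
Q = 3/946 (Q = 6/(-2149 + 4041) = 6/1892 = 6*(1/1892) = 3/946 ≈ 0.0031712)
(-2152 + Q)/(204 + V(3*4)) = (-2152 + 3/946)/(204 + (3*4)²) = -2035789/(946*(204 + 12²)) = -2035789/(946*(204 + 144)) = -2035789/946/348 = -2035789/946*1/348 = -2035789/329208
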